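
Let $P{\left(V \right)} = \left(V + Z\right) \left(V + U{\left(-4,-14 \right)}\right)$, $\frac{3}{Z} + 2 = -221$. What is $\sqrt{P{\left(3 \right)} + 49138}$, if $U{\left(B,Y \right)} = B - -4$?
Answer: $\frac{2 \sqrt{611007289}}{223} \approx 221.69$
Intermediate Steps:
$Z = - \frac{3}{223}$ ($Z = \frac{3}{-2 - 221} = \frac{3}{-223} = 3 \left(- \frac{1}{223}\right) = - \frac{3}{223} \approx -0.013453$)
$U{\left(B,Y \right)} = 4 + B$ ($U{\left(B,Y \right)} = B + 4 = 4 + B$)
$P{\left(V \right)} = V \left(- \frac{3}{223} + V\right)$ ($P{\left(V \right)} = \left(V - \frac{3}{223}\right) \left(V + \left(4 - 4\right)\right) = \left(- \frac{3}{223} + V\right) \left(V + 0\right) = \left(- \frac{3}{223} + V\right) V = V \left(- \frac{3}{223} + V\right)$)
$\sqrt{P{\left(3 \right)} + 49138} = \sqrt{\frac{1}{223} \cdot 3 \left(-3 + 223 \cdot 3\right) + 49138} = \sqrt{\frac{1}{223} \cdot 3 \left(-3 + 669\right) + 49138} = \sqrt{\frac{1}{223} \cdot 3 \cdot 666 + 49138} = \sqrt{\frac{1998}{223} + 49138} = \sqrt{\frac{10959772}{223}} = \frac{2 \sqrt{611007289}}{223}$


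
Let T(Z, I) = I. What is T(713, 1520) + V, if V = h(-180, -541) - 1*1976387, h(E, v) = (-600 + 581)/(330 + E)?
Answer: -296230069/150 ≈ -1.9749e+6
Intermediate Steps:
h(E, v) = -19/(330 + E)
V = -296458069/150 (V = -19/(330 - 180) - 1*1976387 = -19/150 - 1976387 = -296458069/150 ≈ -1.9764e+6)
T(713, 1520) + V = 1520 - 296458069/150 = -296230069/150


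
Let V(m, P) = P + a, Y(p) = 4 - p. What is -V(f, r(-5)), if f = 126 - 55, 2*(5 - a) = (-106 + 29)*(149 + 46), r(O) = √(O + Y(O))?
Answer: -15029/2 ≈ -7514.5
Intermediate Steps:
r(O) = 2 (r(O) = √(O + (4 - O)) = √4 = 2)
a = 15025/2 (a = 5 - (-106 + 29)*(149 + 46)/2 = 5 - (-77)*195/2 = 5 - ½*(-15015) = 5 + 15015/2 = 15025/2 ≈ 7512.5)
f = 71
V(m, P) = 15025/2 + P (V(m, P) = P + 15025/2 = 15025/2 + P)
-V(f, r(-5)) = -(15025/2 + 2) = -1*15029/2 = -15029/2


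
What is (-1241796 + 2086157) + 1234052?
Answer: 2078413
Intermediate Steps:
(-1241796 + 2086157) + 1234052 = 844361 + 1234052 = 2078413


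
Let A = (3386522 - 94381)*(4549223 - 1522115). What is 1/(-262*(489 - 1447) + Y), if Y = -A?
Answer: -1/9965666107232 ≈ -1.0034e-13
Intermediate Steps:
A = 9965666358228 (A = 3292141*3027108 = 9965666358228)
Y = -9965666358228 (Y = -1*9965666358228 = -9965666358228)
1/(-262*(489 - 1447) + Y) = 1/(-262*(489 - 1447) - 9965666358228) = 1/(-262*(-958) - 9965666358228) = 1/(250996 - 9965666358228) = 1/(-9965666107232) = -1/9965666107232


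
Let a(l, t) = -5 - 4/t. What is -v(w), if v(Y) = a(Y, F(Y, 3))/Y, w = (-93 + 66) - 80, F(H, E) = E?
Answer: -19/321 ≈ -0.059190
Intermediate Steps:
a(l, t) = -5 - 4/t
w = -107 (w = -27 - 80 = -107)
v(Y) = -19/(3*Y) (v(Y) = (-5 - 4/3)/Y = -19/(3*Y))
-v(w) = -(-19)/(3*(-107)) = -(-19)*(-1)/(3*107) = -1*19/321 = -19/321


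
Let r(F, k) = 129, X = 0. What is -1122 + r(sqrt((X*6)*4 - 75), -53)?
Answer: -993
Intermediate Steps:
-1122 + r(sqrt((X*6)*4 - 75), -53) = -1122 + 129 = -993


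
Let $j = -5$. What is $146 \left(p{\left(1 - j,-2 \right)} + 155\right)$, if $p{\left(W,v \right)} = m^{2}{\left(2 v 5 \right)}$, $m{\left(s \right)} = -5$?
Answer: $26280$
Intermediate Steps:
$p{\left(W,v \right)} = 25$ ($p{\left(W,v \right)} = \left(-5\right)^{2} = 25$)
$146 \left(p{\left(1 - j,-2 \right)} + 155\right) = 146 \left(25 + 155\right) = 146 \cdot 180 = 26280$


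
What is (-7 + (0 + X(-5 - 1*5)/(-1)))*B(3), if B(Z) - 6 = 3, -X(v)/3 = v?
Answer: -333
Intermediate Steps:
X(v) = -3*v
B(Z) = 9 (B(Z) = 6 + 3 = 9)
(-7 + (0 + X(-5 - 1*5)/(-1)))*B(3) = (-7 + (0 - 3*(-5 - 1*5)/(-1)))*9 = (-7 + (0 - 3*(-5 - 5)*(-1)))*9 = (-7 + (0 - 3*(-10)*(-1)))*9 = (-7 + (0 + 30*(-1)))*9 = (-7 + (0 - 30))*9 = (-7 - 30)*9 = -37*9 = -333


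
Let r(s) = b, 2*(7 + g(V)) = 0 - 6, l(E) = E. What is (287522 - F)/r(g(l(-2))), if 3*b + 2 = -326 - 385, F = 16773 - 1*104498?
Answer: -1125741/713 ≈ -1578.9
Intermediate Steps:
g(V) = -10 (g(V) = -7 + (0 - 6)/2 = -7 + (1/2)*(-6) = -7 - 3 = -10)
F = -87725 (F = 16773 - 104498 = -87725)
b = -713/3 (b = -2/3 + (-326 - 385)/3 = -2/3 + (1/3)*(-711) = -2/3 - 237 = -713/3 ≈ -237.67)
r(s) = -713/3
(287522 - F)/r(g(l(-2))) = (287522 - 1*(-87725))/(-713/3) = (287522 + 87725)*(-3/713) = 375247*(-3/713) = -1125741/713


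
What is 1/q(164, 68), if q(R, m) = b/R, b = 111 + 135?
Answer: ⅔ ≈ 0.66667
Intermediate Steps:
b = 246
q(R, m) = 246/R
1/q(164, 68) = 1/(246/164) = 1/(246*(1/164)) = 1/(3/2) = ⅔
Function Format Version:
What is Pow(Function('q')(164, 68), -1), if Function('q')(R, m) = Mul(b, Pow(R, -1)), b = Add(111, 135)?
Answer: Rational(2, 3) ≈ 0.66667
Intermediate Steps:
b = 246
Function('q')(R, m) = Mul(246, Pow(R, -1))
Pow(Function('q')(164, 68), -1) = Pow(Mul(246, Pow(164, -1)), -1) = Pow(Mul(246, Rational(1, 164)), -1) = Pow(Rational(3, 2), -1) = Rational(2, 3)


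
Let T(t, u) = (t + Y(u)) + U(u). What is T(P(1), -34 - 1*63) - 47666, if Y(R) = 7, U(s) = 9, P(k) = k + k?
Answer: -47648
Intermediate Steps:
P(k) = 2*k
T(t, u) = 16 + t (T(t, u) = (t + 7) + 9 = (7 + t) + 9 = 16 + t)
T(P(1), -34 - 1*63) - 47666 = (16 + 2*1) - 47666 = (16 + 2) - 47666 = 18 - 47666 = -47648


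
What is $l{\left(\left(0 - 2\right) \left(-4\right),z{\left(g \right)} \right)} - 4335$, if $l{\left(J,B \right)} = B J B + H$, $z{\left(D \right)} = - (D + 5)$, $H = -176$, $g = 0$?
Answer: $-4311$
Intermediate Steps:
$z{\left(D \right)} = -5 - D$ ($z{\left(D \right)} = - (5 + D) = -5 - D$)
$l{\left(J,B \right)} = -176 + J B^{2}$ ($l{\left(J,B \right)} = B J B - 176 = J B^{2} - 176 = -176 + J B^{2}$)
$l{\left(\left(0 - 2\right) \left(-4\right),z{\left(g \right)} \right)} - 4335 = \left(-176 + \left(0 - 2\right) \left(-4\right) \left(-5 - 0\right)^{2}\right) - 4335 = \left(-176 + \left(-2\right) \left(-4\right) \left(-5 + 0\right)^{2}\right) - 4335 = \left(-176 + 8 \left(-5\right)^{2}\right) - 4335 = \left(-176 + 8 \cdot 25\right) - 4335 = \left(-176 + 200\right) - 4335 = 24 - 4335 = -4311$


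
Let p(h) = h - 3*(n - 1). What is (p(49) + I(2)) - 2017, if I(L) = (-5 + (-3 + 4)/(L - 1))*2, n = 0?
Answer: -1973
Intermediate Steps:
I(L) = -10 + 2/(-1 + L) (I(L) = (-5 + 1/(-1 + L))*2 = -10 + 2/(-1 + L))
p(h) = 3 + h (p(h) = h - 3*(0 - 1) = h - 3*(-1) = h + 3 = 3 + h)
(p(49) + I(2)) - 2017 = ((3 + 49) + 2*(6 - 5*2)/(-1 + 2)) - 2017 = (52 + 2*(6 - 10)/1) - 2017 = (52 + 2*1*(-4)) - 2017 = (52 - 8) - 2017 = 44 - 2017 = -1973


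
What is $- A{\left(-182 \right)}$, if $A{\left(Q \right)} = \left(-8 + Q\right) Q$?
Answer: $-34580$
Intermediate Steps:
$A{\left(Q \right)} = Q \left(-8 + Q\right)$
$- A{\left(-182 \right)} = - \left(-182\right) \left(-8 - 182\right) = - \left(-182\right) \left(-190\right) = \left(-1\right) 34580 = -34580$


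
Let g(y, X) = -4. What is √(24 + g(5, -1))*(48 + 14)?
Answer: 124*√5 ≈ 277.27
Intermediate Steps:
√(24 + g(5, -1))*(48 + 14) = √(24 - 4)*(48 + 14) = √20*62 = (2*√5)*62 = 124*√5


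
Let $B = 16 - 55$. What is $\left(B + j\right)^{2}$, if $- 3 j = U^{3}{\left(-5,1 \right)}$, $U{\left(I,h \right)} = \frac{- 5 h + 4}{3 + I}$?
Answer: $\frac{877969}{576} \approx 1524.3$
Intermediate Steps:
$U{\left(I,h \right)} = \frac{4 - 5 h}{3 + I}$
$j = - \frac{1}{24}$ ($j = - \frac{\left(\frac{4 - 5}{3 - 5}\right)^{3}}{3} = - \frac{\left(\frac{4 - 5}{-2}\right)^{3}}{3} = - \frac{\left(\left(- \frac{1}{2}\right) \left(-1\right)\right)^{3}}{3} = - \frac{1}{3 \cdot 8} = \left(- \frac{1}{3}\right) \frac{1}{8} = - \frac{1}{24} \approx -0.041667$)
$B = -39$ ($B = 16 - 55 = -39$)
$\left(B + j\right)^{2} = \left(-39 - \frac{1}{24}\right)^{2} = \left(- \frac{937}{24}\right)^{2} = \frac{877969}{576}$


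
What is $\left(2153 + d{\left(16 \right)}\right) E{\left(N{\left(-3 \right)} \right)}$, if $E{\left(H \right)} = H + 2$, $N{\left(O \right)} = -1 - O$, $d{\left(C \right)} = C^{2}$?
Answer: $9636$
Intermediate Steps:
$E{\left(H \right)} = 2 + H$
$\left(2153 + d{\left(16 \right)}\right) E{\left(N{\left(-3 \right)} \right)} = \left(2153 + 16^{2}\right) \left(2 - -2\right) = \left(2153 + 256\right) \left(2 + \left(-1 + 3\right)\right) = 2409 \left(2 + 2\right) = 2409 \cdot 4 = 9636$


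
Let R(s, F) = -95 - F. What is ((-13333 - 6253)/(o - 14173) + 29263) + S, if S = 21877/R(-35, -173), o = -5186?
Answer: 14870744359/503334 ≈ 29545.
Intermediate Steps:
S = 21877/78 (S = 21877/(-95 - 1*(-173)) = 21877/(-95 + 173) = 21877/78 ≈ 280.47)
((-13333 - 6253)/(o - 14173) + 29263) + S = ((-13333 - 6253)/(-5186 - 14173) + 29263) + 21877/78 = (-19586/(-19359) + 29263) + 21877/78 = (-19586*(-1/19359) + 29263) + 21877/78 = (19586/19359 + 29263) + 21877/78 = 566522003/19359 + 21877/78 = 14870744359/503334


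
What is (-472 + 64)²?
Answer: 166464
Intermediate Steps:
(-472 + 64)² = (-408)² = 166464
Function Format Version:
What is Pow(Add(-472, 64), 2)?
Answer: 166464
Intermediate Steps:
Pow(Add(-472, 64), 2) = Pow(-408, 2) = 166464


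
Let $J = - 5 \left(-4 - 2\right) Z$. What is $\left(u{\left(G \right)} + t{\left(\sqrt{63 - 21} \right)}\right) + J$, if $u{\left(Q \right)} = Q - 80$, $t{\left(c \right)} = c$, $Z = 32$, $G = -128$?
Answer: $752 + \sqrt{42} \approx 758.48$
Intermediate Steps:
$J = 960$ ($J = - 5 \left(-4 - 2\right) 32 = \left(-5\right) \left(-6\right) 32 = 30 \cdot 32 = 960$)
$u{\left(Q \right)} = -80 + Q$ ($u{\left(Q \right)} = Q - 80 = -80 + Q$)
$\left(u{\left(G \right)} + t{\left(\sqrt{63 - 21} \right)}\right) + J = \left(\left(-80 - 128\right) + \sqrt{63 - 21}\right) + 960 = \left(-208 + \sqrt{42}\right) + 960 = 752 + \sqrt{42}$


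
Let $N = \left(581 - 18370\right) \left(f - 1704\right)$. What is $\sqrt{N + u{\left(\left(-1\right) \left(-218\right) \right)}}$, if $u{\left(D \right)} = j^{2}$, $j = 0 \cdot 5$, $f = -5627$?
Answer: $\sqrt{130411159} \approx 11420.0$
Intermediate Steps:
$j = 0$
$u{\left(D \right)} = 0$ ($u{\left(D \right)} = 0^{2} = 0$)
$N = 130411159$ ($N = \left(581 - 18370\right) \left(-5627 - 1704\right) = \left(-17789\right) \left(-7331\right) = 130411159$)
$\sqrt{N + u{\left(\left(-1\right) \left(-218\right) \right)}} = \sqrt{130411159 + 0} = \sqrt{130411159}$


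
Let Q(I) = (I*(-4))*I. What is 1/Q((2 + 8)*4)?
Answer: -1/6400 ≈ -0.00015625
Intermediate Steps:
Q(I) = -4*I**2 (Q(I) = (-4*I)*I = -4*I**2)
1/Q((2 + 8)*4) = 1/(-4*16*(2 + 8)**2) = 1/(-4*(10*4)**2) = 1/(-4*40**2) = 1/(-4*1600) = 1/(-6400) = -1/6400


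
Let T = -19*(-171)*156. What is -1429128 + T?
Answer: -922284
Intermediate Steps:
T = 506844 (T = 3249*156 = 506844)
-1429128 + T = -1429128 + 506844 = -922284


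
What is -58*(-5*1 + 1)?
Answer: 232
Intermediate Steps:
-58*(-5*1 + 1) = -58*(-5 + 1) = -58*(-4) = 232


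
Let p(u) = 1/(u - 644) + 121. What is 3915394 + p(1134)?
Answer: 1918602351/490 ≈ 3.9155e+6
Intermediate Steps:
p(u) = 121 + 1/(-644 + u) (p(u) = 1/(-644 + u) + 121 = 121 + 1/(-644 + u))
3915394 + p(1134) = 3915394 + (-77923 + 121*1134)/(-644 + 1134) = 3915394 + (-77923 + 137214)/490 = 3915394 + (1/490)*59291 = 3915394 + 59291/490 = 1918602351/490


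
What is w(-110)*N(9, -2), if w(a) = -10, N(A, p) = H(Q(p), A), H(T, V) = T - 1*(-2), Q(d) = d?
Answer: 0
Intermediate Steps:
H(T, V) = 2 + T (H(T, V) = T + 2 = 2 + T)
N(A, p) = 2 + p
w(-110)*N(9, -2) = -10*(2 - 2) = -10*0 = 0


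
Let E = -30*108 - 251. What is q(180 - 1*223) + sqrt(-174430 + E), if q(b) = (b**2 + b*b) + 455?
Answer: 4153 + 3*I*sqrt(19769) ≈ 4153.0 + 421.81*I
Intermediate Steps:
q(b) = 455 + 2*b**2 (q(b) = (b**2 + b**2) + 455 = 2*b**2 + 455 = 455 + 2*b**2)
E = -3491 (E = -3240 - 251 = -3491)
q(180 - 1*223) + sqrt(-174430 + E) = (455 + 2*(180 - 1*223)**2) + sqrt(-174430 - 3491) = (455 + 2*(180 - 223)**2) + sqrt(-177921) = (455 + 2*(-43)**2) + 3*I*sqrt(19769) = (455 + 2*1849) + 3*I*sqrt(19769) = (455 + 3698) + 3*I*sqrt(19769) = 4153 + 3*I*sqrt(19769)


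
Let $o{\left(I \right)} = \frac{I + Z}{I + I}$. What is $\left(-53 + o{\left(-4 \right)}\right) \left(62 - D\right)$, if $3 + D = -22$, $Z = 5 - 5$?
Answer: $- \frac{9135}{2} \approx -4567.5$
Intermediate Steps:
$Z = 0$ ($Z = 5 - 5 = 0$)
$D = -25$ ($D = -3 - 22 = -25$)
$o{\left(I \right)} = \frac{1}{2}$ ($o{\left(I \right)} = \frac{I + 0}{I + I} = \frac{I}{2 I} = I \frac{1}{2 I} = \frac{1}{2}$)
$\left(-53 + o{\left(-4 \right)}\right) \left(62 - D\right) = \left(-53 + \frac{1}{2}\right) \left(62 - -25\right) = - \frac{105 \left(62 + 25\right)}{2} = \left(- \frac{105}{2}\right) 87 = - \frac{9135}{2}$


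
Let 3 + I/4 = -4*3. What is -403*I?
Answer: 24180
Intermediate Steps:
I = -60 (I = -12 + 4*(-4*3) = -12 + 4*(-12) = -12 - 48 = -60)
-403*I = -403*(-60) = 24180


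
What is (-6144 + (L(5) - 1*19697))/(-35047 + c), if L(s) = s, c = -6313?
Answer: 6459/10340 ≈ 0.62466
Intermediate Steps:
(-6144 + (L(5) - 1*19697))/(-35047 + c) = (-6144 + (5 - 1*19697))/(-35047 - 6313) = (-6144 + (5 - 19697))/(-41360) = (-6144 - 19692)*(-1/41360) = -25836*(-1/41360) = 6459/10340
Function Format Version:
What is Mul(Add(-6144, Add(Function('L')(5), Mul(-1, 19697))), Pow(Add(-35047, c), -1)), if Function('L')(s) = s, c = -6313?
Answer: Rational(6459, 10340) ≈ 0.62466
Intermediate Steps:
Mul(Add(-6144, Add(Function('L')(5), Mul(-1, 19697))), Pow(Add(-35047, c), -1)) = Mul(Add(-6144, Add(5, Mul(-1, 19697))), Pow(Add(-35047, -6313), -1)) = Mul(Add(-6144, Add(5, -19697)), Pow(-41360, -1)) = Mul(Add(-6144, -19692), Rational(-1, 41360)) = Mul(-25836, Rational(-1, 41360)) = Rational(6459, 10340)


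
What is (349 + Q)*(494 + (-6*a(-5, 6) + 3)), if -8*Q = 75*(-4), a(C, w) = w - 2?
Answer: 365629/2 ≈ 1.8281e+5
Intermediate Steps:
a(C, w) = -2 + w
Q = 75/2 (Q = -75*(-4)/8 = -1/8*(-300) = 75/2 ≈ 37.500)
(349 + Q)*(494 + (-6*a(-5, 6) + 3)) = (349 + 75/2)*(494 + (-6*(-2 + 6) + 3)) = 773*(494 + (-6*4 + 3))/2 = 773*(494 + (-24 + 3))/2 = 773*(494 - 21)/2 = (773/2)*473 = 365629/2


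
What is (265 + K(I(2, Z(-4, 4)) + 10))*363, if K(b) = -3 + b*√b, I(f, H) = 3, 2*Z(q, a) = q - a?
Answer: 95106 + 4719*√13 ≈ 1.1212e+5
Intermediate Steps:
Z(q, a) = q/2 - a/2 (Z(q, a) = (q - a)/2 = q/2 - a/2)
K(b) = -3 + b^(3/2)
(265 + K(I(2, Z(-4, 4)) + 10))*363 = (265 + (-3 + (3 + 10)^(3/2)))*363 = (265 + (-3 + 13^(3/2)))*363 = (265 + (-3 + 13*√13))*363 = (262 + 13*√13)*363 = 95106 + 4719*√13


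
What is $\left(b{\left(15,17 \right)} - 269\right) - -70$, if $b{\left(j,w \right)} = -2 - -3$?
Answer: $-198$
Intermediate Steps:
$b{\left(j,w \right)} = 1$ ($b{\left(j,w \right)} = -2 + 3 = 1$)
$\left(b{\left(15,17 \right)} - 269\right) - -70 = \left(1 - 269\right) - -70 = -268 + \left(-42 + 112\right) = -268 + 70 = -198$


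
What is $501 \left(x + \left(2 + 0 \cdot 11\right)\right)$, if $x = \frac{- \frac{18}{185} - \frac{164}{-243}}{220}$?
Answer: $\frac{1653814861}{1648350} \approx 1003.3$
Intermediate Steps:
$x = \frac{12983}{4945050}$ ($x = \left(\left(-18\right) \frac{1}{185} - - \frac{164}{243}\right) \frac{1}{220} = \left(- \frac{18}{185} + \frac{164}{243}\right) \frac{1}{220} = \frac{25966}{44955} \cdot \frac{1}{220} = \frac{12983}{4945050} \approx 0.0026255$)
$501 \left(x + \left(2 + 0 \cdot 11\right)\right) = 501 \left(\frac{12983}{4945050} + \left(2 + 0 \cdot 11\right)\right) = 501 \left(\frac{12983}{4945050} + \left(2 + 0\right)\right) = 501 \left(\frac{12983}{4945050} + 2\right) = 501 \cdot \frac{9903083}{4945050} = \frac{1653814861}{1648350}$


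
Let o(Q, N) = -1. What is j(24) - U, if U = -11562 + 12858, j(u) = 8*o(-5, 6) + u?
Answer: -1280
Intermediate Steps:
j(u) = -8 + u (j(u) = 8*(-1) + u = -8 + u)
U = 1296
j(24) - U = (-8 + 24) - 1*1296 = 16 - 1296 = -1280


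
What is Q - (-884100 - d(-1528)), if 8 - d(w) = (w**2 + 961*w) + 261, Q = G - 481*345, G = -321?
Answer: -148795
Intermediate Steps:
Q = -166266 (Q = -321 - 481*345 = -321 - 165945 = -166266)
d(w) = -253 - w**2 - 961*w (d(w) = 8 - ((w**2 + 961*w) + 261) = 8 - (261 + w**2 + 961*w) = 8 + (-261 - w**2 - 961*w) = -253 - w**2 - 961*w)
Q - (-884100 - d(-1528)) = -166266 - (-884100 - (-253 - 1*(-1528)**2 - 961*(-1528))) = -166266 - (-884100 - (-253 - 1*2334784 + 1468408)) = -166266 - (-884100 - (-253 - 2334784 + 1468408)) = -166266 - (-884100 - 1*(-866629)) = -166266 - (-884100 + 866629) = -166266 - 1*(-17471) = -166266 + 17471 = -148795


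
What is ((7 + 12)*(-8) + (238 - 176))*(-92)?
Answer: 8280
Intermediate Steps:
((7 + 12)*(-8) + (238 - 176))*(-92) = (19*(-8) + 62)*(-92) = (-152 + 62)*(-92) = -90*(-92) = 8280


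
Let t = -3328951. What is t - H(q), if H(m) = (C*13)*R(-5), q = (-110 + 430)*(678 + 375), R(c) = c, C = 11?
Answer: -3328236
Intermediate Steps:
q = 336960 (q = 320*1053 = 336960)
H(m) = -715 (H(m) = (11*13)*(-5) = 143*(-5) = -715)
t - H(q) = -3328951 - 1*(-715) = -3328951 + 715 = -3328236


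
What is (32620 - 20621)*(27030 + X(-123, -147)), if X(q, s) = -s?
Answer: 326096823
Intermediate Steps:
(32620 - 20621)*(27030 + X(-123, -147)) = (32620 - 20621)*(27030 - 1*(-147)) = 11999*(27030 + 147) = 11999*27177 = 326096823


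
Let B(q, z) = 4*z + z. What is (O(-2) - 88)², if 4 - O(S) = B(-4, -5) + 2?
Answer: 3721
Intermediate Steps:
B(q, z) = 5*z
O(S) = 27 (O(S) = 4 - (5*(-5) + 2) = 4 - (-25 + 2) = 4 - 1*(-23) = 4 + 23 = 27)
(O(-2) - 88)² = (27 - 88)² = (-61)² = 3721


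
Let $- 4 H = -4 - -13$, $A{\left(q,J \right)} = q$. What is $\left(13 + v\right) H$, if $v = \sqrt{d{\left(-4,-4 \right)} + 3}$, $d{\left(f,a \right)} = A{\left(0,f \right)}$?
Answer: $- \frac{117}{4} - \frac{9 \sqrt{3}}{4} \approx -33.147$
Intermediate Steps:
$d{\left(f,a \right)} = 0$
$H = - \frac{9}{4}$ ($H = - \frac{-4 - -13}{4} = - \frac{-4 + 13}{4} = \left(- \frac{1}{4}\right) 9 = - \frac{9}{4} \approx -2.25$)
$v = \sqrt{3}$ ($v = \sqrt{0 + 3} = \sqrt{3} \approx 1.732$)
$\left(13 + v\right) H = \left(13 + \sqrt{3}\right) \left(- \frac{9}{4}\right) = - \frac{117}{4} - \frac{9 \sqrt{3}}{4}$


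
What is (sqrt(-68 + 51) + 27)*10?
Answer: 270 + 10*I*sqrt(17) ≈ 270.0 + 41.231*I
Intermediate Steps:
(sqrt(-68 + 51) + 27)*10 = (sqrt(-17) + 27)*10 = (I*sqrt(17) + 27)*10 = (27 + I*sqrt(17))*10 = 270 + 10*I*sqrt(17)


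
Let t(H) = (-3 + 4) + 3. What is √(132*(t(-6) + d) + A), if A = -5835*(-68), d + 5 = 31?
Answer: 2*√100185 ≈ 633.04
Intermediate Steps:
d = 26 (d = -5 + 31 = 26)
t(H) = 4 (t(H) = 1 + 3 = 4)
A = 396780
√(132*(t(-6) + d) + A) = √(132*(4 + 26) + 396780) = √(132*30 + 396780) = √(3960 + 396780) = √400740 = 2*√100185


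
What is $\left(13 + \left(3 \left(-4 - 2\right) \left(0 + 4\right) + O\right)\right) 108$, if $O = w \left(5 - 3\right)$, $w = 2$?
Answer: $-5940$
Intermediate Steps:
$O = 4$ ($O = 2 \left(5 - 3\right) = 2 \cdot 2 = 4$)
$\left(13 + \left(3 \left(-4 - 2\right) \left(0 + 4\right) + O\right)\right) 108 = \left(13 + \left(3 \left(-4 - 2\right) \left(0 + 4\right) + 4\right)\right) 108 = \left(13 + \left(3 \left(\left(-6\right) 4\right) + 4\right)\right) 108 = \left(13 + \left(3 \left(-24\right) + 4\right)\right) 108 = \left(13 + \left(-72 + 4\right)\right) 108 = \left(13 - 68\right) 108 = \left(-55\right) 108 = -5940$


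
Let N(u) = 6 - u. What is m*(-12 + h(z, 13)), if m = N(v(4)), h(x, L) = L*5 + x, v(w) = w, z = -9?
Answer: 88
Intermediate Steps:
h(x, L) = x + 5*L (h(x, L) = 5*L + x = x + 5*L)
m = 2 (m = 6 - 1*4 = 6 - 4 = 2)
m*(-12 + h(z, 13)) = 2*(-12 + (-9 + 5*13)) = 2*(-12 + (-9 + 65)) = 2*(-12 + 56) = 2*44 = 88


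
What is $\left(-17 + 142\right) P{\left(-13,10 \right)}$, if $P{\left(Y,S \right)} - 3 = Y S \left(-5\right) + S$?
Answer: $82875$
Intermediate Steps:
$P{\left(Y,S \right)} = 3 + S - 5 S Y$ ($P{\left(Y,S \right)} = 3 + \left(Y S \left(-5\right) + S\right) = 3 + \left(S Y \left(-5\right) + S\right) = 3 - \left(- S + 5 S Y\right) = 3 + S - 5 S Y$)
$\left(-17 + 142\right) P{\left(-13,10 \right)} = \left(-17 + 142\right) \left(3 + 10 - 50 \left(-13\right)\right) = 125 \left(3 + 10 + 650\right) = 125 \cdot 663 = 82875$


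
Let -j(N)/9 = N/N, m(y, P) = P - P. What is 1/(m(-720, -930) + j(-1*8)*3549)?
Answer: -1/31941 ≈ -3.1308e-5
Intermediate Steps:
m(y, P) = 0
j(N) = -9 (j(N) = -9*N/N = -9*1 = -9)
1/(m(-720, -930) + j(-1*8)*3549) = 1/(0 - 9*3549) = 1/(0 - 31941) = 1/(-31941) = -1/31941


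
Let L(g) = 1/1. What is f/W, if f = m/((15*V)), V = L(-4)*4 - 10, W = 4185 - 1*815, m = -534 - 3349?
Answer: 3883/303300 ≈ 0.012803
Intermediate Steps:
m = -3883
W = 3370 (W = 4185 - 815 = 3370)
L(g) = 1
V = -6 (V = 1*4 - 10 = 4 - 10 = -6)
f = 3883/90 (f = -3883/(15*(-6)) = -3883/(-90) = -3883*(-1/90) = 3883/90 ≈ 43.144)
f/W = (3883/90)/3370 = (3883/90)*(1/3370) = 3883/303300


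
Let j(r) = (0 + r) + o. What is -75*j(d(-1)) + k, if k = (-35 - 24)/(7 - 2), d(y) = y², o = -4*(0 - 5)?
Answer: -7934/5 ≈ -1586.8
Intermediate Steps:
o = 20 (o = -4*(-5) = 20)
k = -59/5 ≈ -11.800
j(r) = 20 + r (j(r) = (0 + r) + 20 = r + 20 = 20 + r)
-75*j(d(-1)) + k = -75*(20 + (-1)²) - 59/5 = -75*(20 + 1) - 59/5 = -75*21 - 59/5 = -1575 - 59/5 = -7934/5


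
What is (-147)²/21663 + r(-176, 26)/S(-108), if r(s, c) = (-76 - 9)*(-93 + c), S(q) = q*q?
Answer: 41713129/28075248 ≈ 1.4858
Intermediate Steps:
S(q) = q²
r(s, c) = 7905 - 85*c (r(s, c) = -85*(-93 + c) = 7905 - 85*c)
(-147)²/21663 + r(-176, 26)/S(-108) = (-147)²/21663 + (7905 - 85*26)/((-108)²) = 21609*(1/21663) + (7905 - 2210)/11664 = 2401/2407 + 5695*(1/11664) = 2401/2407 + 5695/11664 = 41713129/28075248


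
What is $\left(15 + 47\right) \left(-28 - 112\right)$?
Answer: $-8680$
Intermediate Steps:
$\left(15 + 47\right) \left(-28 - 112\right) = 62 \left(-140\right) = -8680$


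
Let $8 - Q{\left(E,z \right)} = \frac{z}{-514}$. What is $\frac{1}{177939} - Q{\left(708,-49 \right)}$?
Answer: $- \frac{722965643}{91460646} \approx -7.9047$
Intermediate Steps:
$Q{\left(E,z \right)} = 8 + \frac{z}{514}$ ($Q{\left(E,z \right)} = 8 - \frac{z}{-514} = 8 - z \left(- \frac{1}{514}\right) = 8 - - \frac{z}{514} = 8 + \frac{z}{514}$)
$\frac{1}{177939} - Q{\left(708,-49 \right)} = \frac{1}{177939} - \left(8 + \frac{1}{514} \left(-49\right)\right) = \frac{1}{177939} - \left(8 - \frac{49}{514}\right) = \frac{1}{177939} - \frac{4063}{514} = - \frac{722965643}{91460646}$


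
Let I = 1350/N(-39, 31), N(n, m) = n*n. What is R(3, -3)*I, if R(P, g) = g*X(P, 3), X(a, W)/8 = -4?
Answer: 14400/169 ≈ 85.207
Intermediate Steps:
N(n, m) = n²
X(a, W) = -32 (X(a, W) = 8*(-4) = -32)
R(P, g) = -32*g (R(P, g) = g*(-32) = -32*g)
I = 150/169 (I = 1350/((-39)²) = 1350/1521 = 1350*(1/1521) = 150/169 ≈ 0.88757)
R(3, -3)*I = -32*(-3)*(150/169) = 96*(150/169) = 14400/169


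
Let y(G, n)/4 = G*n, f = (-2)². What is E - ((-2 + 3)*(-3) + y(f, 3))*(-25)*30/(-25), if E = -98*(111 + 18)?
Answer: -13992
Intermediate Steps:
f = 4
y(G, n) = 4*G*n (y(G, n) = 4*(G*n) = 4*G*n)
E = -12642 (E = -98*129 = -12642)
E - ((-2 + 3)*(-3) + y(f, 3))*(-25)*30/(-25) = -12642 - ((-2 + 3)*(-3) + 4*4*3)*(-25)*30/(-25) = -12642 - (1*(-3) + 48)*(-25)*30*(-1/25) = -12642 - (-3 + 48)*(-25)*(-6)/5 = -12642 - 45*(-25)*(-6)/5 = -12642 - (-1125)*(-6)/5 = -12642 - 1*1350 = -12642 - 1350 = -13992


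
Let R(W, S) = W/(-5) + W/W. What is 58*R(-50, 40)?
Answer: 638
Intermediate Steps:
R(W, S) = 1 - W/5 (R(W, S) = W*(-⅕) + 1 = -W/5 + 1 = 1 - W/5)
58*R(-50, 40) = 58*(1 - ⅕*(-50)) = 58*(1 + 10) = 58*11 = 638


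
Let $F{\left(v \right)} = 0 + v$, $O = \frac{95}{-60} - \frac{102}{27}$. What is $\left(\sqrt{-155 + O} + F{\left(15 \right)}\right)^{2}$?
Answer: $\frac{\left(90 + i \sqrt{5773}\right)^{2}}{36} \approx 64.639 + 379.9 i$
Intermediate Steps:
$O = - \frac{193}{36}$ ($O = 95 \left(- \frac{1}{60}\right) - \frac{34}{9} = - \frac{19}{12} - \frac{34}{9} = - \frac{193}{36} \approx -5.3611$)
$F{\left(v \right)} = v$
$\left(\sqrt{-155 + O} + F{\left(15 \right)}\right)^{2} = \left(\sqrt{-155 - \frac{193}{36}} + 15\right)^{2} = \left(\sqrt{- \frac{5773}{36}} + 15\right)^{2} = \left(\frac{i \sqrt{5773}}{6} + 15\right)^{2} = \left(15 + \frac{i \sqrt{5773}}{6}\right)^{2}$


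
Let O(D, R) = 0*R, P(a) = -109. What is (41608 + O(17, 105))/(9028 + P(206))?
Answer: 41608/8919 ≈ 4.6651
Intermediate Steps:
O(D, R) = 0
(41608 + O(17, 105))/(9028 + P(206)) = (41608 + 0)/(9028 - 109) = 41608/8919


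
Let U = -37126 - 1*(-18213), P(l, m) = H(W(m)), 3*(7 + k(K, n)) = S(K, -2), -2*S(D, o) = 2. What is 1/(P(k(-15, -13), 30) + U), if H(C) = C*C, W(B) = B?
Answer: -1/18013 ≈ -5.5515e-5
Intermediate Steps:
S(D, o) = -1 (S(D, o) = -½*2 = -1)
k(K, n) = -22/3 (k(K, n) = -7 + (⅓)*(-1) = -7 - ⅓ = -22/3)
H(C) = C²
P(l, m) = m²
U = -18913 (U = -37126 + 18213 = -18913)
1/(P(k(-15, -13), 30) + U) = 1/(30² - 18913) = 1/(900 - 18913) = 1/(-18013) = -1/18013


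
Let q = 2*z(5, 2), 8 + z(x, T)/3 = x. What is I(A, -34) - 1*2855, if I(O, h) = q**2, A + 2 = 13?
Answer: -2531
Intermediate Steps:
A = 11 (A = -2 + 13 = 11)
z(x, T) = -24 + 3*x
q = -18 (q = 2*(-24 + 3*5) = 2*(-24 + 15) = 2*(-9) = -18)
I(O, h) = 324 (I(O, h) = (-18)**2 = 324)
I(A, -34) - 1*2855 = 324 - 1*2855 = 324 - 2855 = -2531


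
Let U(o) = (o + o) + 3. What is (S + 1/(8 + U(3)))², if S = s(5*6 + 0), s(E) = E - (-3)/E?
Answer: 26286129/28900 ≈ 909.55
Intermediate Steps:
U(o) = 3 + 2*o (U(o) = 2*o + 3 = 3 + 2*o)
s(E) = E + 3/E
S = 301/10 (S = (5*6 + 0) + 3/(5*6 + 0) = (30 + 0) + 3/(30 + 0) = 30 + 3/30 = 30 + 3*(1/30) = 30 + ⅒ = 301/10 ≈ 30.100)
(S + 1/(8 + U(3)))² = (301/10 + 1/(8 + (3 + 2*3)))² = (301/10 + 1/(8 + (3 + 6)))² = (301/10 + 1/(8 + 9))² = (301/10 + 1/17)² = (5127/170)² = 26286129/28900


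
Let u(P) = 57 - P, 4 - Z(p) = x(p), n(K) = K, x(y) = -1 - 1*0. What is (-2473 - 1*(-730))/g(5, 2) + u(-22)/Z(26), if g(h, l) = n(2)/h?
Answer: -43417/10 ≈ -4341.7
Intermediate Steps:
x(y) = -1 (x(y) = -1 + 0 = -1)
Z(p) = 5 (Z(p) = 4 - 1*(-1) = 4 + 1 = 5)
g(h, l) = 2/h
(-2473 - 1*(-730))/g(5, 2) + u(-22)/Z(26) = (-2473 - 1*(-730))/((2/5)) + (57 - 1*(-22))/5 = (-2473 + 730)/((2*(⅕))) + (57 + 22)*(⅕) = -1743/⅖ + 79*(⅕) = -1743*5/2 + 79/5 = -8715/2 + 79/5 = -43417/10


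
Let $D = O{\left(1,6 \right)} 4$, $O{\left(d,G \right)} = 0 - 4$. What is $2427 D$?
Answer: $-38832$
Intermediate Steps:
$O{\left(d,G \right)} = -4$ ($O{\left(d,G \right)} = 0 - 4 = -4$)
$D = -16$ ($D = \left(-4\right) 4 = -16$)
$2427 D = 2427 \left(-16\right) = -38832$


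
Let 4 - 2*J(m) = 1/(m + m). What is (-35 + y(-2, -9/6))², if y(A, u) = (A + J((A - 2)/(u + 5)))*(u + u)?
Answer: 1301881/1024 ≈ 1271.4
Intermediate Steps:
J(m) = 2 - 1/(4*m) (J(m) = 2 - 1/(2*(m + m)) = 2 - 1/(2*m)/2 = 2 - 1/(4*m))
y(A, u) = 2*u*(2 + A - (5 + u)/(4*(-2 + A))) (y(A, u) = (A + (2 - (u + 5)/(A - 2)/4))*(u + u) = (A + (2 - (5 + u)/(-2 + A)/4))*(2*u) = (A + (2 - (5 + u)/(4*(-2 + A))))*(2*u) = (2 + A - (5 + u)/(4*(-2 + A)))*(2*u) = 2*u*(2 + A - (5 + u)/(4*(-2 + A))))
(-35 + y(-2, -9/6))² = (-35 + (-9/6)*(-21 - (-9)/6 + 4*(-2)²)/(2*(-2 - 2)))² = (-35 + (½)*(-9*⅙)*(-21 - (-9)/6 + 4*4)/(-4))² = (-35 + (½)*(-3/2)*(-¼)*(-21 - 1*(-3/2) + 16))² = (-35 + (½)*(-3/2)*(-¼)*(-21 + 3/2 + 16))² = (-35 + (½)*(-3/2)*(-¼)*(-7/2))² = (-35 - 21/32)² = (-1141/32)² = 1301881/1024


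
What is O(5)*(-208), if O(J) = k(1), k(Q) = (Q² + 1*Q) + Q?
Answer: -624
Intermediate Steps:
k(Q) = Q² + 2*Q (k(Q) = (Q² + Q) + Q = (Q + Q²) + Q = Q² + 2*Q)
O(J) = 3 (O(J) = 1*(2 + 1) = 1*3 = 3)
O(5)*(-208) = 3*(-208) = -624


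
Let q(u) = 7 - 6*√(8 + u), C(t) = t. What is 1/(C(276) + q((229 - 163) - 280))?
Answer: 283/87505 + 6*I*√206/87505 ≈ 0.0032341 + 0.00098413*I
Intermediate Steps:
1/(C(276) + q((229 - 163) - 280)) = 1/(276 + (7 - 6*√(8 + ((229 - 163) - 280)))) = 1/(276 + (7 - 6*√(8 + (66 - 280)))) = 1/(276 + (7 - 6*√(8 - 214))) = 1/(276 + (7 - 6*I*√206)) = 1/(283 - 6*I*√206)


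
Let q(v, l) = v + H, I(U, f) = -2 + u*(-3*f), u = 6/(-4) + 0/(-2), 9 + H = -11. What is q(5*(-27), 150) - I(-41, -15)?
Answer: -171/2 ≈ -85.500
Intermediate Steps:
H = -20 (H = -9 - 11 = -20)
u = -3/2 (u = 6*(-1/4) + 0*(-1/2) = -3/2 + 0 = -3/2 ≈ -1.5000)
I(U, f) = -2 + 9*f/2 (I(U, f) = -2 - (-9)*f/2 = -2 + 9*f/2)
q(v, l) = -20 + v (q(v, l) = v - 20 = -20 + v)
q(5*(-27), 150) - I(-41, -15) = (-20 + 5*(-27)) - (-2 + (9/2)*(-15)) = (-20 - 135) - (-2 - 135/2) = -155 - 1*(-139/2) = -155 + 139/2 = -171/2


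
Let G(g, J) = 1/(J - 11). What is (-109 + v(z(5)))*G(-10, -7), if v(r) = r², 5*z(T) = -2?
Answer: 907/150 ≈ 6.0467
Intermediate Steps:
z(T) = -⅖ (z(T) = (⅕)*(-2) = -⅖)
G(g, J) = 1/(-11 + J)
(-109 + v(z(5)))*G(-10, -7) = (-109 + (-⅖)²)/(-11 - 7) = (-109 + 4/25)/(-18) = -2721/25*(-1/18) = 907/150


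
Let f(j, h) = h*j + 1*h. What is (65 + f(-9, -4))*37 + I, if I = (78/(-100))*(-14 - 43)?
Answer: 181673/50 ≈ 3633.5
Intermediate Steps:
f(j, h) = h + h*j (f(j, h) = h*j + h = h + h*j)
I = 2223/50 (I = (78*(-1/100))*(-57) = -39/50*(-57) = 2223/50 ≈ 44.460)
(65 + f(-9, -4))*37 + I = (65 - 4*(1 - 9))*37 + 2223/50 = (65 - 4*(-8))*37 + 2223/50 = (65 + 32)*37 + 2223/50 = 97*37 + 2223/50 = 3589 + 2223/50 = 181673/50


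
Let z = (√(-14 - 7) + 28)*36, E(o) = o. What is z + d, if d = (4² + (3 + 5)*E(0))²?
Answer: 1264 + 36*I*√21 ≈ 1264.0 + 164.97*I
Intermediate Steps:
z = 1008 + 36*I*√21 (z = (√(-21) + 28)*36 = (I*√21 + 28)*36 = (28 + I*√21)*36 = 1008 + 36*I*√21 ≈ 1008.0 + 164.97*I)
d = 256 (d = (4² + (3 + 5)*0)² = (16 + 8*0)² = (16 + 0)² = 16² = 256)
z + d = (1008 + 36*I*√21) + 256 = 1264 + 36*I*√21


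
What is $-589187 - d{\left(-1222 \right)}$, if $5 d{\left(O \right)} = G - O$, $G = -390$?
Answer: $- \frac{2946767}{5} \approx -5.8935 \cdot 10^{5}$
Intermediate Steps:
$d{\left(O \right)} = -78 - \frac{O}{5}$ ($d{\left(O \right)} = \frac{-390 - O}{5} = -78 - \frac{O}{5}$)
$-589187 - d{\left(-1222 \right)} = -589187 - \left(-78 - - \frac{1222}{5}\right) = -589187 - \left(-78 + \frac{1222}{5}\right) = -589187 - \frac{832}{5} = - \frac{2946767}{5}$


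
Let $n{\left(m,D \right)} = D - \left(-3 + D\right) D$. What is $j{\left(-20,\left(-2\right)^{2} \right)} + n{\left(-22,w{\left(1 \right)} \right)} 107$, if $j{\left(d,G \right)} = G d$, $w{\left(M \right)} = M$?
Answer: $241$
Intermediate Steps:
$n{\left(m,D \right)} = D - D \left(-3 + D\right)$
$j{\left(-20,\left(-2\right)^{2} \right)} + n{\left(-22,w{\left(1 \right)} \right)} 107 = \left(-2\right)^{2} \left(-20\right) + 1 \left(4 - 1\right) 107 = 4 \left(-20\right) + 1 \left(4 - 1\right) 107 = -80 + 1 \cdot 3 \cdot 107 = -80 + 3 \cdot 107 = -80 + 321 = 241$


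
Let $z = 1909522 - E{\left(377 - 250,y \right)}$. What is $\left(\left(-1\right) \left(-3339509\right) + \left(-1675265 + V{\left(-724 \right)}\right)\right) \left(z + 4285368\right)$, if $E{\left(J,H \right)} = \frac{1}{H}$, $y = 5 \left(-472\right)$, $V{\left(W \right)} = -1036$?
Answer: $\frac{3039500229308301}{295} \approx 1.0303 \cdot 10^{13}$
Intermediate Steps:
$y = -2360$
$z = \frac{4506471921}{2360}$ ($z = 1909522 - \frac{1}{-2360} = 1909522 - - \frac{1}{2360} = 1909522 + \frac{1}{2360} = \frac{4506471921}{2360} \approx 1.9095 \cdot 10^{6}$)
$\left(\left(-1\right) \left(-3339509\right) + \left(-1675265 + V{\left(-724 \right)}\right)\right) \left(z + 4285368\right) = \left(\left(-1\right) \left(-3339509\right) - 1676301\right) \left(\frac{4506471921}{2360} + 4285368\right) = \left(3339509 - 1676301\right) \frac{14619940401}{2360} = 1663208 \cdot \frac{14619940401}{2360} = \frac{3039500229308301}{295}$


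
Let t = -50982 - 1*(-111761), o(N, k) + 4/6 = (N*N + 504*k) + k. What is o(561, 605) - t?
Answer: 1678399/3 ≈ 5.5947e+5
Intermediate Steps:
o(N, k) = -⅔ + N² + 505*k (o(N, k) = -⅔ + ((N*N + 504*k) + k) = -⅔ + ((N² + 504*k) + k) = -⅔ + (N² + 505*k) = -⅔ + N² + 505*k)
t = 60779 (t = -50982 + 111761 = 60779)
o(561, 605) - t = (-⅔ + 561² + 505*605) - 1*60779 = (-⅔ + 314721 + 305525) - 60779 = 1860736/3 - 60779 = 1678399/3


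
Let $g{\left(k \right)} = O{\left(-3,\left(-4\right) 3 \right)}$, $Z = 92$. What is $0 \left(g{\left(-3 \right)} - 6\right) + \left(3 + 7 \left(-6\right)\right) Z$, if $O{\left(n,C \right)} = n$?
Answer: $-3588$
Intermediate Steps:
$g{\left(k \right)} = -3$
$0 \left(g{\left(-3 \right)} - 6\right) + \left(3 + 7 \left(-6\right)\right) Z = 0 \left(-3 - 6\right) + \left(3 + 7 \left(-6\right)\right) 92 = 0 \left(-9\right) + \left(3 - 42\right) 92 = 0 - 3588 = -3588$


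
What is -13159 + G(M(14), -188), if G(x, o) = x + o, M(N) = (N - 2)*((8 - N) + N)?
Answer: -13251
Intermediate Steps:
M(N) = -16 + 8*N (M(N) = (-2 + N)*8 = -16 + 8*N)
G(x, o) = o + x
-13159 + G(M(14), -188) = -13159 + (-188 + (-16 + 8*14)) = -13159 + (-188 + (-16 + 112)) = -13159 + (-188 + 96) = -13159 - 92 = -13251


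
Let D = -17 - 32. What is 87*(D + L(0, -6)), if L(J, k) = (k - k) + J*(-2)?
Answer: -4263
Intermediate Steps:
L(J, k) = -2*J (L(J, k) = 0 - 2*J = -2*J)
D = -49
87*(D + L(0, -6)) = 87*(-49 - 2*0) = 87*(-49 + 0) = 87*(-49) = -4263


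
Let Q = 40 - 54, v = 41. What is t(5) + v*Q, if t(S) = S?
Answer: -569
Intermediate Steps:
Q = -14
t(5) + v*Q = 5 + 41*(-14) = 5 - 574 = -569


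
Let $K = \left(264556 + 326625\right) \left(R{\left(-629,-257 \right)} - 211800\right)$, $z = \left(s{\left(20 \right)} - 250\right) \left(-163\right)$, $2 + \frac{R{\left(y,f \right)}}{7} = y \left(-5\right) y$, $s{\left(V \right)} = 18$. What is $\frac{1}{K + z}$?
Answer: $- \frac{1}{8311560845253} \approx -1.2031 \cdot 10^{-13}$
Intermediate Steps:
$R{\left(y,f \right)} = -14 - 35 y^{2}$ ($R{\left(y,f \right)} = -14 + 7 y \left(-5\right) y = -14 + 7 - 5 y y = -14 + 7 \left(- 5 y^{2}\right) = -14 - 35 y^{2}$)
$z = 37816$ ($z = \left(18 - 250\right) \left(-163\right) = \left(-232\right) \left(-163\right) = 37816$)
$K = -8311560883069$ ($K = \left(264556 + 326625\right) \left(\left(-14 - 35 \left(-629\right)^{2}\right) - 211800\right) = 591181 \left(\left(-14 - 13847435\right) - 211800\right) = 591181 \left(-13847449 - 211800\right) = 591181 \left(-14059249\right) = -8311560883069$)
$\frac{1}{K + z} = \frac{1}{-8311560883069 + 37816} = \frac{1}{-8311560845253} = - \frac{1}{8311560845253}$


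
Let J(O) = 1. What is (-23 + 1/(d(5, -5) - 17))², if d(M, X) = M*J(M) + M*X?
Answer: 725904/1369 ≈ 530.24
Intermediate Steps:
d(M, X) = M + M*X (d(M, X) = M*1 + M*X = M + M*X)
(-23 + 1/(d(5, -5) - 17))² = (-23 + 1/(5*(1 - 5) - 17))² = (-23 + 1/(5*(-4) - 17))² = (-23 + 1/(-20 - 17))² = (-23 + 1/(-37))² = (-23 - 1/37)² = (-852/37)² = 725904/1369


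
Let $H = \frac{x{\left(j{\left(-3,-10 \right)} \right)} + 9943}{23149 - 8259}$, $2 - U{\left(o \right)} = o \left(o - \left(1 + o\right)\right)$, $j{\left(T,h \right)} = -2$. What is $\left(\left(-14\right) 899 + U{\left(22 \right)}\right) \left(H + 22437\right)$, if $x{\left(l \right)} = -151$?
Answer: $- \frac{2098461510882}{7445} \approx -2.8186 \cdot 10^{8}$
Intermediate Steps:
$U{\left(o \right)} = 2 + o$ ($U{\left(o \right)} = 2 - o \left(o - \left(1 + o\right)\right) = 2 - o \left(-1\right) = 2 - - o = 2 + o$)
$H = \frac{4896}{7445}$ ($H = \frac{-151 + 9943}{23149 - 8259} = \frac{9792}{14890} = 9792 \cdot \frac{1}{14890} = \frac{4896}{7445} \approx 0.65762$)
$\left(\left(-14\right) 899 + U{\left(22 \right)}\right) \left(H + 22437\right) = \left(\left(-14\right) 899 + \left(2 + 22\right)\right) \left(\frac{4896}{7445} + 22437\right) = \left(-12586 + 24\right) \frac{167048361}{7445} = \left(-12562\right) \frac{167048361}{7445} = - \frac{2098461510882}{7445}$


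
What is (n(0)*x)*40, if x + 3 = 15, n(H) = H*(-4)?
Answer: 0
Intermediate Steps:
n(H) = -4*H
x = 12 (x = -3 + 15 = 12)
(n(0)*x)*40 = (-4*0*12)*40 = (0*12)*40 = 0*40 = 0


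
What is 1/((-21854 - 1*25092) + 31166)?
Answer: -1/15780 ≈ -6.3371e-5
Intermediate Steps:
1/((-21854 - 1*25092) + 31166) = 1/((-21854 - 25092) + 31166) = 1/(-46946 + 31166) = 1/(-15780) = -1/15780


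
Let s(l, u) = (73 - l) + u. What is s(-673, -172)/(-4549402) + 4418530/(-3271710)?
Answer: -77321335310/57247400067 ≈ -1.3507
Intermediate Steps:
s(l, u) = 73 + u - l
s(-673, -172)/(-4549402) + 4418530/(-3271710) = (73 - 172 - 1*(-673))/(-4549402) + 4418530/(-3271710) = (73 - 172 + 673)*(-1/4549402) + 4418530*(-1/3271710) = 574*(-1/4549402) - 441853/327171 = -287/2274701 - 441853/327171 = -77321335310/57247400067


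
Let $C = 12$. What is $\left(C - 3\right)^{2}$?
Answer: $81$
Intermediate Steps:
$\left(C - 3\right)^{2} = \left(12 - 3\right)^{2} = 9^{2} = 81$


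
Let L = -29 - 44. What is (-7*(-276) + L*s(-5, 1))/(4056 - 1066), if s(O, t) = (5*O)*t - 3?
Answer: 1988/1495 ≈ 1.3298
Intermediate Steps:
s(O, t) = -3 + 5*O*t (s(O, t) = 5*O*t - 3 = -3 + 5*O*t)
L = -73
(-7*(-276) + L*s(-5, 1))/(4056 - 1066) = (-7*(-276) - 73*(-3 + 5*(-5)*1))/(4056 - 1066) = (1932 - 73*(-3 - 25))/2990 = (1932 - 73*(-28))*(1/2990) = (1932 + 2044)*(1/2990) = 3976*(1/2990) = 1988/1495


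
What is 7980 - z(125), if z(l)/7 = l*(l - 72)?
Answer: -38395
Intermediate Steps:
z(l) = 7*l*(-72 + l) (z(l) = 7*(l*(l - 72)) = 7*(l*(-72 + l)) = 7*l*(-72 + l))
7980 - z(125) = 7980 - 7*125*(-72 + 125) = 7980 - 7*125*53 = 7980 - 1*46375 = 7980 - 46375 = -38395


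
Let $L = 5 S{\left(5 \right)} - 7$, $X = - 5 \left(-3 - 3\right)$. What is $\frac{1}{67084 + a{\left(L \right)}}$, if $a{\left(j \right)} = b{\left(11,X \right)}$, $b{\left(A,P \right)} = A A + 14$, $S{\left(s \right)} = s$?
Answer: $\frac{1}{67219} \approx 1.4877 \cdot 10^{-5}$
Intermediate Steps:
$X = 30$ ($X = \left(-5\right) \left(-6\right) = 30$)
$b{\left(A,P \right)} = 14 + A^{2}$ ($b{\left(A,P \right)} = A^{2} + 14 = 14 + A^{2}$)
$L = 18$ ($L = 5 \cdot 5 - 7 = 25 - 7 = 18$)
$a{\left(j \right)} = 135$ ($a{\left(j \right)} = 14 + 11^{2} = 14 + 121 = 135$)
$\frac{1}{67084 + a{\left(L \right)}} = \frac{1}{67084 + 135} = \frac{1}{67219}$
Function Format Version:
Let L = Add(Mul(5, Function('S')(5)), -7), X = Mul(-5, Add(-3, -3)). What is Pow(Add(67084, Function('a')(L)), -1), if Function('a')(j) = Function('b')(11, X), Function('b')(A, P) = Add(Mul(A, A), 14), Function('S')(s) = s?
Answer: Rational(1, 67219) ≈ 1.4877e-5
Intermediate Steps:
X = 30 (X = Mul(-5, -6) = 30)
Function('b')(A, P) = Add(14, Pow(A, 2)) (Function('b')(A, P) = Add(Pow(A, 2), 14) = Add(14, Pow(A, 2)))
L = 18 (L = Add(Mul(5, 5), -7) = Add(25, -7) = 18)
Function('a')(j) = 135 (Function('a')(j) = Add(14, Pow(11, 2)) = Add(14, 121) = 135)
Pow(Add(67084, Function('a')(L)), -1) = Pow(Add(67084, 135), -1) = Pow(67219, -1) = Rational(1, 67219)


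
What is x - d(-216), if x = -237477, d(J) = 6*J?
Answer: -236181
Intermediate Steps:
x - d(-216) = -237477 - 6*(-216) = -237477 - 1*(-1296) = -237477 + 1296 = -236181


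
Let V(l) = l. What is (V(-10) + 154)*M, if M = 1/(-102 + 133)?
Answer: 144/31 ≈ 4.6452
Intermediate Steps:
M = 1/31 ≈ 0.032258
(V(-10) + 154)*M = (-10 + 154)*(1/31) = 144*(1/31) = 144/31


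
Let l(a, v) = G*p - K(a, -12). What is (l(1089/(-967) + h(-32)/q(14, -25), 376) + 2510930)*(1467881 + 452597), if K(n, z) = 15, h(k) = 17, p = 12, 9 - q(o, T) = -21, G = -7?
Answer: 4821995697218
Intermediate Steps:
q(o, T) = 30 (q(o, T) = 9 - 1*(-21) = 9 + 21 = 30)
l(a, v) = -99 (l(a, v) = -7*12 - 1*15 = -84 - 15 = -99)
(l(1089/(-967) + h(-32)/q(14, -25), 376) + 2510930)*(1467881 + 452597) = (-99 + 2510930)*(1467881 + 452597) = 2510831*1920478 = 4821995697218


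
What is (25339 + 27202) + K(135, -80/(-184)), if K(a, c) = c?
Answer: 1208453/23 ≈ 52541.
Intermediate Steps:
(25339 + 27202) + K(135, -80/(-184)) = (25339 + 27202) - 80/(-184) = 52541 - 80*(-1/184) = 52541 + 10/23 = 1208453/23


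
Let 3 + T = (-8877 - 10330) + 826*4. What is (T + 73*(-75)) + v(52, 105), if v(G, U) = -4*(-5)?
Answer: -21361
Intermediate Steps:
v(G, U) = 20
T = -15906 (T = -3 + ((-8877 - 10330) + 826*4) = -3 + (-19207 + 3304) = -3 - 15903 = -15906)
(T + 73*(-75)) + v(52, 105) = (-15906 + 73*(-75)) + 20 = (-15906 - 5475) + 20 = -21381 + 20 = -21361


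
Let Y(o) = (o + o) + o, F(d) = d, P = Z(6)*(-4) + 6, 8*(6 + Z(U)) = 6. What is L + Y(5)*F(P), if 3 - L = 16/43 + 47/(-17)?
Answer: 299997/731 ≈ 410.39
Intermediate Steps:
Z(U) = -21/4 (Z(U) = -6 + (⅛)*6 = -6 + ¾ = -21/4)
P = 27 (P = -21/4*(-4) + 6 = 21 + 6 = 27)
L = 3942/731 (L = 3 - (16/43 + 47/(-17)) = 3 - (16*(1/43) + 47*(-1/17)) = 3 - (16/43 - 47/17) = 3 - 1*(-1749/731) = 3 + 1749/731 = 3942/731 ≈ 5.3926)
Y(o) = 3*o (Y(o) = 2*o + o = 3*o)
L + Y(5)*F(P) = 3942/731 + (3*5)*27 = 3942/731 + 15*27 = 3942/731 + 405 = 299997/731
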